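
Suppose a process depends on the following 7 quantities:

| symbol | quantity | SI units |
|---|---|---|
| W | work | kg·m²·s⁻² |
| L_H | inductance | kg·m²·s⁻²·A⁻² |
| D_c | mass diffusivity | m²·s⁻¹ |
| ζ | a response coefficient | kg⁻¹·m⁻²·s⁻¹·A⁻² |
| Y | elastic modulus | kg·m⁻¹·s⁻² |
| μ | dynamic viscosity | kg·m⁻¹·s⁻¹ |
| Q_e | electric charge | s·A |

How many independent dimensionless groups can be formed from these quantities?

3

There are 7 variables and 4 base dimensions (M, L, T, I).
The dimension matrix has rank 4.
Independent dimensionless groups: 7 − 4 = 3.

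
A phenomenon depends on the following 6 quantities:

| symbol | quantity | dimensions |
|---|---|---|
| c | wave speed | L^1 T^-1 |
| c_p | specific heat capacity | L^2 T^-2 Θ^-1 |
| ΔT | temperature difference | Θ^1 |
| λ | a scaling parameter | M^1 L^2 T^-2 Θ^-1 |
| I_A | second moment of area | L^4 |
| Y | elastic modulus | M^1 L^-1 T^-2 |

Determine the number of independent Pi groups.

There are 6 variables and 4 base dimensions (M, L, T, Θ).
The dimension matrix has rank 4.
Independent dimensionless groups: 6 − 4 = 2.

2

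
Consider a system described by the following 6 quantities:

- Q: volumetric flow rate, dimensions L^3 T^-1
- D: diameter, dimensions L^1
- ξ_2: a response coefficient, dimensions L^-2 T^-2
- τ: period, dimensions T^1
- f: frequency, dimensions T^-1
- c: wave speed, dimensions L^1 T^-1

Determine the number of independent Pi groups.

4

There are 6 variables and 2 base dimensions (L, T).
The dimension matrix has rank 2.
Independent dimensionless groups: 6 − 2 = 4.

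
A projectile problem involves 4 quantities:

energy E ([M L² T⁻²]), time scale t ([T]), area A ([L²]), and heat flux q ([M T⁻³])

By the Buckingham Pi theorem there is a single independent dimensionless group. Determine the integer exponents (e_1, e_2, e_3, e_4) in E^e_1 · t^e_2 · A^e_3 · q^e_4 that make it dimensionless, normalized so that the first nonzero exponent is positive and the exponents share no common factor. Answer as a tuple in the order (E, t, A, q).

M: e_1·(1) + e_2·(0) + e_3·(0) + e_4·(1) = 0
L: e_1·(2) + e_2·(0) + e_3·(2) + e_4·(0) = 0
T: e_1·(-2) + e_2·(1) + e_3·(0) + e_4·(-3) = 0
Solving this homogeneous linear system for the smallest-integer solution (first nonzero entry positive) gives (1, -1, -1, -1).

(1, -1, -1, -1)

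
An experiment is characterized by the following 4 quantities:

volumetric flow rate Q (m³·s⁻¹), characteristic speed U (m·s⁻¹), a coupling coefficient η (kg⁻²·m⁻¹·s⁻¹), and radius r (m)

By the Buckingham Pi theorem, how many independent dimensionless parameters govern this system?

There are 4 variables and 3 base dimensions (M, L, T).
The dimension matrix has rank 3.
Independent dimensionless groups: 4 − 3 = 1.

1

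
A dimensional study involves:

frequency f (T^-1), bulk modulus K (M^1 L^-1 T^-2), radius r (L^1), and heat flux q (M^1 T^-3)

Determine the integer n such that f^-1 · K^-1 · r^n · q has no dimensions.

Balance the L exponent: (1)·n from r, plus −(0) − (-1) + (0) = 1 from the rest, must sum to zero.
n + 1 = 0, so n = -1.

-1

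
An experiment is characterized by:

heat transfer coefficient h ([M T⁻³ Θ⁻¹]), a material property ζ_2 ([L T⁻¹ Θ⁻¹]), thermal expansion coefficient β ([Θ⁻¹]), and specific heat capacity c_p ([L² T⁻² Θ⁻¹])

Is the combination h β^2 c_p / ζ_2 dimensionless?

Sum the exponent of each base dimension across the product:
  M: [h]_M − [ζ_2]_M + 2·[β]_M + [c_p]_M = (1) − (0) + 2·(0) + (0) = 1
  L: [h]_L − [ζ_2]_L + 2·[β]_L + [c_p]_L = (0) − (1) + 2·(0) + (2) = 1
  T: [h]_T − [ζ_2]_T + 2·[β]_T + [c_p]_T = (-3) − (-1) + 2·(0) + (-2) = -4
  Θ: [h]_Θ − [ζ_2]_Θ + 2·[β]_Θ + [c_p]_Θ = (-1) − (-1) + 2·(-1) + (-1) = -3
Net dimensions [M L T⁻⁴ Θ⁻³] ≠ [1] — not dimensionless.

no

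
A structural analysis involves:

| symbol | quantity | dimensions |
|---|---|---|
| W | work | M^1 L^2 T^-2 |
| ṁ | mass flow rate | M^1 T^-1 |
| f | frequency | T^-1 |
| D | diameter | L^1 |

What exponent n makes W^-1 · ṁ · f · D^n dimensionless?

2

Balance the L exponent: (1)·n from D, plus −(2) + (0) + (0) = -2 from the rest, must sum to zero.
n − 2 = 0, so n = 2.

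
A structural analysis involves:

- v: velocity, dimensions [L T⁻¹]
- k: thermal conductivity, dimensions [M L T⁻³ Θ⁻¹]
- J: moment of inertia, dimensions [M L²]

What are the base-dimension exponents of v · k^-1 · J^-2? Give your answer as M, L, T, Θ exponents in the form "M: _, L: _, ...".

M: -3, L: -4, T: 2, Θ: 1

Collect each base-dimension exponent across the product:
  M: (0) − (1) − 2·(1) = -3
  L: (1) − (1) − 2·(2) = -4
  T: (-1) − (-3) − 2·(0) = 2
  Θ: (0) − (-1) − 2·(0) = 1
So the dimensions are [M⁻³ L⁻⁴ T² Θ].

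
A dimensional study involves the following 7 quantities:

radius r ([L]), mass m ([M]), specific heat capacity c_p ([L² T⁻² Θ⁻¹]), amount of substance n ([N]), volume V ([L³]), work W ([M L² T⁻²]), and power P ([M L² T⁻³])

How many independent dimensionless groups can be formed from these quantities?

There are 7 variables and 5 base dimensions (M, L, T, Θ, N).
The dimension matrix has rank 5.
Independent dimensionless groups: 7 − 5 = 2.

2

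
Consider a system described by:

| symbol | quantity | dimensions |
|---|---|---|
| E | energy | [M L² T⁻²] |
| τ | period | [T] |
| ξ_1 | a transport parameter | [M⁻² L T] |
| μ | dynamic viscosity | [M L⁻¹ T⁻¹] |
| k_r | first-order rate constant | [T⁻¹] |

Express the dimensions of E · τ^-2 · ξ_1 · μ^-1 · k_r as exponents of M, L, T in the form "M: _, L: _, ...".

M: -2, L: 4, T: -3

Collect each base-dimension exponent across the product:
  M: (1) − 2·(0) + (-2) − (1) + (0) = -2
  L: (2) − 2·(0) + (1) − (-1) + (0) = 4
  T: (-2) − 2·(1) + (1) − (-1) + (-1) = -3
So the dimensions are [M⁻² L⁴ T⁻³].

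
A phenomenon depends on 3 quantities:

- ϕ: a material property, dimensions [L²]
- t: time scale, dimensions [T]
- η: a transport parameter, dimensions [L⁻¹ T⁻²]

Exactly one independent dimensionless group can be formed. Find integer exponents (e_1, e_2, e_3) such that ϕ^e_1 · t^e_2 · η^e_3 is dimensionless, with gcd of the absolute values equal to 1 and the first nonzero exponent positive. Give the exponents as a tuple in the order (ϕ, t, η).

L: e_1·(2) + e_2·(0) + e_3·(-1) = 0
T: e_1·(0) + e_2·(1) + e_3·(-2) = 0
Solving this homogeneous linear system for the smallest-integer solution (first nonzero entry positive) gives (1, 4, 2).

(1, 4, 2)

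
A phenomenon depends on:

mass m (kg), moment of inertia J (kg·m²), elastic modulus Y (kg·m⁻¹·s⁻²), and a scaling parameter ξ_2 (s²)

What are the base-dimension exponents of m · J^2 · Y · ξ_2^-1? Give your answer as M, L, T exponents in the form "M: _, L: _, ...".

M: 4, L: 3, T: -4

Collect each base-dimension exponent across the product:
  M: (1) + 2·(1) + (1) − (0) = 4
  L: (0) + 2·(2) + (-1) − (0) = 3
  T: (0) + 2·(0) + (-2) − (2) = -4
So the dimensions are [M⁴ L³ T⁻⁴].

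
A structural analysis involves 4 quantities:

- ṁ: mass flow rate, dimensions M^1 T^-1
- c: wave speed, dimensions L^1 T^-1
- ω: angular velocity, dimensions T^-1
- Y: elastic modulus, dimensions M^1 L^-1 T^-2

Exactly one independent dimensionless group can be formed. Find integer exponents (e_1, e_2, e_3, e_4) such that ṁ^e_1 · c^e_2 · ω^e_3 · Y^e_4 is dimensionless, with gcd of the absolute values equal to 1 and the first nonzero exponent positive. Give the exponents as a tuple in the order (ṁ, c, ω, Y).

M: e_1·(1) + e_2·(0) + e_3·(0) + e_4·(1) = 0
L: e_1·(0) + e_2·(1) + e_3·(0) + e_4·(-1) = 0
T: e_1·(-1) + e_2·(-1) + e_3·(-1) + e_4·(-2) = 0
Solving this homogeneous linear system for the smallest-integer solution (first nonzero entry positive) gives (1, -1, 2, -1).

(1, -1, 2, -1)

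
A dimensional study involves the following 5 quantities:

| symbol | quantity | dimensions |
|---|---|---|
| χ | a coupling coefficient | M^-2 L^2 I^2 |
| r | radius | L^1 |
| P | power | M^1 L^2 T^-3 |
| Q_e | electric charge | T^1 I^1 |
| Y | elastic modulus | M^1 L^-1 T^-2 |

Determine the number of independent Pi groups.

There are 5 variables and 4 base dimensions (M, L, T, I).
The dimension matrix has rank 4.
Independent dimensionless groups: 5 − 4 = 1.

1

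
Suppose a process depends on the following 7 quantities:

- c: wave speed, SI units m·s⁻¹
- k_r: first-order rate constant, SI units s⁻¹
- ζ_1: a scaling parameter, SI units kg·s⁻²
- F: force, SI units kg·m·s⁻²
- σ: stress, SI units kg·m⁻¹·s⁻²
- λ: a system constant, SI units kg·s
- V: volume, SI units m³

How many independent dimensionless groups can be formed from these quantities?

There are 7 variables and 3 base dimensions (M, L, T).
The dimension matrix has rank 3.
Independent dimensionless groups: 7 − 3 = 4.

4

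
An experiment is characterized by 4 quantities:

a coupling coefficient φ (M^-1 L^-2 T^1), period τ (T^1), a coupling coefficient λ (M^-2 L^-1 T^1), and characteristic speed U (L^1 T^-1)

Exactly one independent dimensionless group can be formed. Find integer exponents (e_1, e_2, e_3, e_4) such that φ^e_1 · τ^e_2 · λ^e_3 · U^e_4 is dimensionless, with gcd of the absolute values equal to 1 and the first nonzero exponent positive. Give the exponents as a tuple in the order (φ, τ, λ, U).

(2, 2, -1, 3)

M: e_1·(-1) + e_2·(0) + e_3·(-2) + e_4·(0) = 0
L: e_1·(-2) + e_2·(0) + e_3·(-1) + e_4·(1) = 0
T: e_1·(1) + e_2·(1) + e_3·(1) + e_4·(-1) = 0
Solving this homogeneous linear system for the smallest-integer solution (first nonzero entry positive) gives (2, 2, -1, 3).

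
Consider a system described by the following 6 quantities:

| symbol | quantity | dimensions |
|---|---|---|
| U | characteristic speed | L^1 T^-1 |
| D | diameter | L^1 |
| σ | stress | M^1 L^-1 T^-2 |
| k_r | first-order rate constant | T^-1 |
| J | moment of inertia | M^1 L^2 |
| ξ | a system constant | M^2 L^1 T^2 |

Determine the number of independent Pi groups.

There are 6 variables and 3 base dimensions (M, L, T).
The dimension matrix has rank 3.
Independent dimensionless groups: 6 − 3 = 3.

3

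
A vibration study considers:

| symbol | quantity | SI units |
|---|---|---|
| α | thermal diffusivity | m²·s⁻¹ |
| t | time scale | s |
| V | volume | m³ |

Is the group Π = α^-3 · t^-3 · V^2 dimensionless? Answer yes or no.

Sum the exponent of each base dimension across the product:
  L: −3·[α]_L − 3·[t]_L + 2·[V]_L = −3·(2) − 3·(0) + 2·(3) = 0
  T: −3·[α]_T − 3·[t]_T + 2·[V]_T = −3·(-1) − 3·(1) + 2·(0) = 0
All base exponents vanish — dimensionless.

yes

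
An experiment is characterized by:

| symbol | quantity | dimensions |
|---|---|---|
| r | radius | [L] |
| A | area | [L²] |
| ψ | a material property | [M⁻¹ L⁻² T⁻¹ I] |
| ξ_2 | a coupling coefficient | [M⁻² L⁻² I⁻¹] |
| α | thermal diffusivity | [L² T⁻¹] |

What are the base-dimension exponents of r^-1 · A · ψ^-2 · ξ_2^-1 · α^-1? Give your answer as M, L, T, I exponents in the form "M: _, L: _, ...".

M: 4, L: 5, T: 3, I: -1

Collect each base-dimension exponent across the product:
  M: −(0) + (0) − 2·(-1) − (-2) − (0) = 4
  L: −(1) + (2) − 2·(-2) − (-2) − (2) = 5
  T: −(0) + (0) − 2·(-1) − (0) − (-1) = 3
  I: −(0) + (0) − 2·(1) − (-1) − (0) = -1
So the dimensions are [M⁴ L⁵ T³ I⁻¹].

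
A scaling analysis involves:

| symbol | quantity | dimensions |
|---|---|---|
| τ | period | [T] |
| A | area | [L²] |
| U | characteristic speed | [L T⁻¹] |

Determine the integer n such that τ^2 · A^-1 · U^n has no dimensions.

Balance the L exponent: (1)·n from U, plus 2·(0) − (2) = -2 from the rest, must sum to zero.
n − 2 = 0, so n = 2.

2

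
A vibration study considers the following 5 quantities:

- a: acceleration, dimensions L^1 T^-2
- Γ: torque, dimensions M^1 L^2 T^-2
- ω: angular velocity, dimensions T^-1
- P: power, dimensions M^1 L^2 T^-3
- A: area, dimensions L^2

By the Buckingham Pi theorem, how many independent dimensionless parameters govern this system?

There are 5 variables and 3 base dimensions (M, L, T).
The dimension matrix has rank 3.
Independent dimensionless groups: 5 − 3 = 2.

2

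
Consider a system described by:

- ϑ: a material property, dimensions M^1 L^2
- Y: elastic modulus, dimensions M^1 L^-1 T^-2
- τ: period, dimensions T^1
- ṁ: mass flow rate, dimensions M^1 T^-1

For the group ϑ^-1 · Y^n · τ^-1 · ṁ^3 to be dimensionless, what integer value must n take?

Balance the M exponent: (1)·n from Y, plus −(1) − (0) + 3·(1) = 2 from the rest, must sum to zero.
n + 2 = 0, so n = -2.

-2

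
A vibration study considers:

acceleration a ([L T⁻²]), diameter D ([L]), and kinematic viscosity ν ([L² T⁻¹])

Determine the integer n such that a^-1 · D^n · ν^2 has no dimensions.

-3

Balance the L exponent: (1)·n from D, plus −(1) + 2·(2) = 3 from the rest, must sum to zero.
n + 3 = 0, so n = -3.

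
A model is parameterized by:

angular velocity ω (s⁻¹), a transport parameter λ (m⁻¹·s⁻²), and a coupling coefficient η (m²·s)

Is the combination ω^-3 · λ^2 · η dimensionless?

yes

Sum the exponent of each base dimension across the product:
  L: −3·[ω]_L + 2·[λ]_L + [η]_L = −3·(0) + 2·(-1) + (2) = 0
  T: −3·[ω]_T + 2·[λ]_T + [η]_T = −3·(-1) + 2·(-2) + (1) = 0
All base exponents vanish — dimensionless.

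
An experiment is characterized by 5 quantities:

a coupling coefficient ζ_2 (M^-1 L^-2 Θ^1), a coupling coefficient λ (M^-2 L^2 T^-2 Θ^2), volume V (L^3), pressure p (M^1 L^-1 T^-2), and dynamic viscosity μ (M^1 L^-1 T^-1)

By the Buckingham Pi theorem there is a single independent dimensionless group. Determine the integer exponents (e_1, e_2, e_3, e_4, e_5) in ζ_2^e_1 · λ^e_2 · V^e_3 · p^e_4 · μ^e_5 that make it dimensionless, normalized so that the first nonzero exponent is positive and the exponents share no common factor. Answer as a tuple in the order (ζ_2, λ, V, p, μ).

(2, -1, 2, 2, -2)

M: e_1·(-1) + e_2·(-2) + e_3·(0) + e_4·(1) + e_5·(1) = 0
L: e_1·(-2) + e_2·(2) + e_3·(3) + e_4·(-1) + e_5·(-1) = 0
T: e_1·(0) + e_2·(-2) + e_3·(0) + e_4·(-2) + e_5·(-1) = 0
Θ: e_1·(1) + e_2·(2) + e_3·(0) + e_4·(0) + e_5·(0) = 0
Solving this homogeneous linear system for the smallest-integer solution (first nonzero entry positive) gives (2, -1, 2, 2, -2).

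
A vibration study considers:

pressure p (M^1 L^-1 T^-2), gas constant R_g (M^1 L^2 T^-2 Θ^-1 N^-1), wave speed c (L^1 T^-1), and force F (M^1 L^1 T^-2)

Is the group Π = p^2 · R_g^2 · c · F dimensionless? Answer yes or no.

Sum the exponent of each base dimension across the product:
  M: 2·[p]_M + 2·[R_g]_M + [c]_M + [F]_M = 2·(1) + 2·(1) + (0) + (1) = 5
  L: 2·[p]_L + 2·[R_g]_L + [c]_L + [F]_L = 2·(-1) + 2·(2) + (1) + (1) = 4
  T: 2·[p]_T + 2·[R_g]_T + [c]_T + [F]_T = 2·(-2) + 2·(-2) + (-1) + (-2) = -11
  Θ: 2·[p]_Θ + 2·[R_g]_Θ + [c]_Θ + [F]_Θ = 2·(0) + 2·(-1) + (0) + (0) = -2
  N: 2·[p]_N + 2·[R_g]_N + [c]_N + [F]_N = 2·(0) + 2·(-1) + (0) + (0) = -2
Net dimensions [M⁵ L⁴ T⁻¹¹ Θ⁻² N⁻²] ≠ [1] — not dimensionless.

no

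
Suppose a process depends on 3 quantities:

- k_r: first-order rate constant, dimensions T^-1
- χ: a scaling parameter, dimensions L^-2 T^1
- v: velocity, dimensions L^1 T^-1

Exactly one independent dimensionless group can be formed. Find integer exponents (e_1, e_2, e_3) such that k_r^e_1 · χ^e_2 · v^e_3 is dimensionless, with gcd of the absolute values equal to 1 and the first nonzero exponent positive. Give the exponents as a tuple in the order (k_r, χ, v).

L: e_1·(0) + e_2·(-2) + e_3·(1) = 0
T: e_1·(-1) + e_2·(1) + e_3·(-1) = 0
Solving this homogeneous linear system for the smallest-integer solution (first nonzero entry positive) gives (1, -1, -2).

(1, -1, -2)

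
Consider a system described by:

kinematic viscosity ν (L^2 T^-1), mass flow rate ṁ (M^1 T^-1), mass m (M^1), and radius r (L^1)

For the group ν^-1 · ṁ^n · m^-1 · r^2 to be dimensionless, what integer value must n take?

Balance the M exponent: (1)·n from ṁ, plus −(0) − (1) + 2·(0) = -1 from the rest, must sum to zero.
n − 1 = 0, so n = 1.

1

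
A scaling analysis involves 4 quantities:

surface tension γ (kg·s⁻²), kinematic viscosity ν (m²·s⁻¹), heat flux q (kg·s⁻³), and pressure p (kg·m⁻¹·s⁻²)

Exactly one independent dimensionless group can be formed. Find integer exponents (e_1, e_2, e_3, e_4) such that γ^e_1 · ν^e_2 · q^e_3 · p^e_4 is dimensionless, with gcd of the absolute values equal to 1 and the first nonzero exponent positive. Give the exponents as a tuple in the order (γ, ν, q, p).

(1, -1, 1, -2)

M: e_1·(1) + e_2·(0) + e_3·(1) + e_4·(1) = 0
L: e_1·(0) + e_2·(2) + e_3·(0) + e_4·(-1) = 0
T: e_1·(-2) + e_2·(-1) + e_3·(-3) + e_4·(-2) = 0
Solving this homogeneous linear system for the smallest-integer solution (first nonzero entry positive) gives (1, -1, 1, -2).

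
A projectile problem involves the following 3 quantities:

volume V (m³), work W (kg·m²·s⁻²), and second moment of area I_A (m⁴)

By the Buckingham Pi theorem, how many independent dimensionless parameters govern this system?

1

There are 3 variables and 3 base dimensions (M, L, T).
The dimension matrix has rank 2 (less than 3: the dimension vectors are linearly dependent).
Independent dimensionless groups: 3 − 2 = 1.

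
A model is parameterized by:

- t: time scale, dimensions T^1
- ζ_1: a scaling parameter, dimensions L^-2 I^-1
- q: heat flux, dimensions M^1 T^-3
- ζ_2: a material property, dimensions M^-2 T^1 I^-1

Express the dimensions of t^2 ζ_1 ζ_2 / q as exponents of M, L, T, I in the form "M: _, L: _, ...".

Collect each base-dimension exponent across the product:
  M: 2·(0) + (0) − (1) + (-2) = -3
  L: 2·(0) + (-2) − (0) + (0) = -2
  T: 2·(1) + (0) − (-3) + (1) = 6
  I: 2·(0) + (-1) − (0) + (-1) = -2
So the dimensions are [M⁻³ L⁻² T⁶ I⁻²].

M: -3, L: -2, T: 6, I: -2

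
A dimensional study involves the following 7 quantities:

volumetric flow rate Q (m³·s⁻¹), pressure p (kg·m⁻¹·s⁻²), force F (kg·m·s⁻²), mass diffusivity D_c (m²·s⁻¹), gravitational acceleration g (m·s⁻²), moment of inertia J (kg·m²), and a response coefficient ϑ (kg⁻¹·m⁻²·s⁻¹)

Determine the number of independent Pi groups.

4

There are 7 variables and 3 base dimensions (M, L, T).
The dimension matrix has rank 3.
Independent dimensionless groups: 7 − 3 = 4.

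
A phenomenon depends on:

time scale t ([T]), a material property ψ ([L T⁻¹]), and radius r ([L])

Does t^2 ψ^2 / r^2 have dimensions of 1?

yes

Sum the exponent of each base dimension across the product:
  L: 2·[t]_L + 2·[ψ]_L − 2·[r]_L = 2·(0) + 2·(1) − 2·(1) = 0
  T: 2·[t]_T + 2·[ψ]_T − 2·[r]_T = 2·(1) + 2·(-1) − 2·(0) = 0
All base exponents vanish — dimensionless.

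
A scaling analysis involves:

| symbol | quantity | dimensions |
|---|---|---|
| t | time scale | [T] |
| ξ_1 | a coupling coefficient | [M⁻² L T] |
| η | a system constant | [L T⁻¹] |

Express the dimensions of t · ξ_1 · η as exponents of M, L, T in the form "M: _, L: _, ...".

Collect each base-dimension exponent across the product:
  M: (0) + (-2) + (0) = -2
  L: (0) + (1) + (1) = 2
  T: (1) + (1) + (-1) = 1
So the dimensions are [M⁻² L² T].

M: -2, L: 2, T: 1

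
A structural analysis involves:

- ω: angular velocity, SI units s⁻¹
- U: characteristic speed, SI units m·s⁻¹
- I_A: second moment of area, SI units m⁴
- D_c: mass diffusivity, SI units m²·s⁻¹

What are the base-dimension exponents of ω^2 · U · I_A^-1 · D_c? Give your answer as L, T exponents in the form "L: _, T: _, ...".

Collect each base-dimension exponent across the product:
  L: 2·(0) + (1) − (4) + (2) = -1
  T: 2·(-1) + (-1) − (0) + (-1) = -4
So the dimensions are [L⁻¹ T⁻⁴].

L: -1, T: -4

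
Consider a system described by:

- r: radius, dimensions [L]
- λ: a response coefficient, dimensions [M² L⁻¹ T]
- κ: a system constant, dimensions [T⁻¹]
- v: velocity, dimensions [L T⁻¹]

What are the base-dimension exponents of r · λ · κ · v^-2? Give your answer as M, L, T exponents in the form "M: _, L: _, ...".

Collect each base-dimension exponent across the product:
  M: (0) + (2) + (0) − 2·(0) = 2
  L: (1) + (-1) + (0) − 2·(1) = -2
  T: (0) + (1) + (-1) − 2·(-1) = 2
So the dimensions are [M² L⁻² T²].

M: 2, L: -2, T: 2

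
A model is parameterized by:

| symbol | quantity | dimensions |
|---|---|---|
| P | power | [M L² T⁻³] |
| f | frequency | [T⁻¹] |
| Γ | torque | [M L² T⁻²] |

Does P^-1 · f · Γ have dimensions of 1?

yes

Sum the exponent of each base dimension across the product:
  M: −[P]_M + [f]_M + [Γ]_M = −(1) + (0) + (1) = 0
  L: −[P]_L + [f]_L + [Γ]_L = −(2) + (0) + (2) = 0
  T: −[P]_T + [f]_T + [Γ]_T = −(-3) + (-1) + (-2) = 0
All base exponents vanish — dimensionless.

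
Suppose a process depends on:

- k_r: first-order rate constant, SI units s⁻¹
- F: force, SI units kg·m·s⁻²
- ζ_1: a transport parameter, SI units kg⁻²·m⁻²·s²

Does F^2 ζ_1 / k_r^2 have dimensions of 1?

Sum the exponent of each base dimension across the product:
  M: −2·[k_r]_M + 2·[F]_M + [ζ_1]_M = −2·(0) + 2·(1) + (-2) = 0
  L: −2·[k_r]_L + 2·[F]_L + [ζ_1]_L = −2·(0) + 2·(1) + (-2) = 0
  T: −2·[k_r]_T + 2·[F]_T + [ζ_1]_T = −2·(-1) + 2·(-2) + (2) = 0
All base exponents vanish — dimensionless.

yes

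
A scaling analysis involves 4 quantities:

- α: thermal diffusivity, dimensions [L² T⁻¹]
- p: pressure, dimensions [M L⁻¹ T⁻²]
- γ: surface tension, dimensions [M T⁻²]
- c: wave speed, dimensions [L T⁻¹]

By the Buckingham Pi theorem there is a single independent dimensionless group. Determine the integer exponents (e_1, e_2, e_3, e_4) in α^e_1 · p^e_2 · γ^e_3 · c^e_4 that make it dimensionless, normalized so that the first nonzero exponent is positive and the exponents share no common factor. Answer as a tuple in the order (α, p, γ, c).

M: e_1·(0) + e_2·(1) + e_3·(1) + e_4·(0) = 0
L: e_1·(2) + e_2·(-1) + e_3·(0) + e_4·(1) = 0
T: e_1·(-1) + e_2·(-2) + e_3·(-2) + e_4·(-1) = 0
Solving this homogeneous linear system for the smallest-integer solution (first nonzero entry positive) gives (1, 1, -1, -1).

(1, 1, -1, -1)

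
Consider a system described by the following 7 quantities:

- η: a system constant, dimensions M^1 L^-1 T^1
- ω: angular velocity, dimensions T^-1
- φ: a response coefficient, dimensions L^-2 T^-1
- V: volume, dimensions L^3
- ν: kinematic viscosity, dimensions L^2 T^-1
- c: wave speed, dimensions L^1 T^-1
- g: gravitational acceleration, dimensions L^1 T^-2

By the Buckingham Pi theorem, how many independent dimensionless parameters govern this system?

4

There are 7 variables and 3 base dimensions (M, L, T).
The dimension matrix has rank 3.
Independent dimensionless groups: 7 − 3 = 4.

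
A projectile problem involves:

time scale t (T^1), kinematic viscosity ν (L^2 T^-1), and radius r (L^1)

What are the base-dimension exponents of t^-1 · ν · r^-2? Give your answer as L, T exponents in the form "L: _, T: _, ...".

L: 0, T: -2

Collect each base-dimension exponent across the product:
  L: −(0) + (2) − 2·(1) = 0
  T: −(1) + (-1) − 2·(0) = -2
So the dimensions are [T⁻²].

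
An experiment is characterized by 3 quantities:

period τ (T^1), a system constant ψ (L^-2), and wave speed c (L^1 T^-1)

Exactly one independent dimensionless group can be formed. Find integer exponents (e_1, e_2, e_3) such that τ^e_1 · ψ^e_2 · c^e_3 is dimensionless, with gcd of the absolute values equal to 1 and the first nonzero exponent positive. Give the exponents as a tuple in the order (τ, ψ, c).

(2, 1, 2)

L: e_1·(0) + e_2·(-2) + e_3·(1) = 0
T: e_1·(1) + e_2·(0) + e_3·(-1) = 0
Solving this homogeneous linear system for the smallest-integer solution (first nonzero entry positive) gives (2, 1, 2).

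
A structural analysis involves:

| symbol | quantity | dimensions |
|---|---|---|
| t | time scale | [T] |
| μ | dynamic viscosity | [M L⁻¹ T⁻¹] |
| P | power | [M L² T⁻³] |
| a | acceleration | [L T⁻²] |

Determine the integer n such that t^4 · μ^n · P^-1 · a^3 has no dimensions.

1

Balance the M exponent: (1)·n from μ, plus 4·(0) − (1) + 3·(0) = -1 from the rest, must sum to zero.
n − 1 = 0, so n = 1.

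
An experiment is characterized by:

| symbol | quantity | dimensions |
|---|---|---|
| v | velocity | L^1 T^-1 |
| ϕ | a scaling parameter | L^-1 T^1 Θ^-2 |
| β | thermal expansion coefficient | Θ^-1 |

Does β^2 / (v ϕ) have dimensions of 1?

Sum the exponent of each base dimension across the product:
  M: −[v]_M − [ϕ]_M + 2·[β]_M = −(0) − (0) + 2·(0) = 0
  L: −[v]_L − [ϕ]_L + 2·[β]_L = −(1) − (-1) + 2·(0) = 0
  T: −[v]_T − [ϕ]_T + 2·[β]_T = −(-1) − (1) + 2·(0) = 0
  Θ: −[v]_Θ − [ϕ]_Θ + 2·[β]_Θ = −(0) − (-2) + 2·(-1) = 0
All base exponents vanish — dimensionless.

yes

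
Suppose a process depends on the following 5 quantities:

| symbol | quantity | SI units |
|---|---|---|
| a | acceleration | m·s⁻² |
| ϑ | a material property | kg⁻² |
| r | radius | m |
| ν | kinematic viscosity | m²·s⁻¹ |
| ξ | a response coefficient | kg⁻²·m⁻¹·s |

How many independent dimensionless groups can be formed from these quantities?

There are 5 variables and 3 base dimensions (M, L, T).
The dimension matrix has rank 3.
Independent dimensionless groups: 5 − 3 = 2.

2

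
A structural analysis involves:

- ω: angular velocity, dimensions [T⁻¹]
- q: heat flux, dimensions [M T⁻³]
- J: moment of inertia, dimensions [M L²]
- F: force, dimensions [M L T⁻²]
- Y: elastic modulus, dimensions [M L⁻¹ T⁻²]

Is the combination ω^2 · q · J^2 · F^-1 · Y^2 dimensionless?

no

Sum the exponent of each base dimension across the product:
  M: 2·[ω]_M + [q]_M + 2·[J]_M − [F]_M + 2·[Y]_M = 2·(0) + (1) + 2·(1) − (1) + 2·(1) = 4
  L: 2·[ω]_L + [q]_L + 2·[J]_L − [F]_L + 2·[Y]_L = 2·(0) + (0) + 2·(2) − (1) + 2·(-1) = 1
  T: 2·[ω]_T + [q]_T + 2·[J]_T − [F]_T + 2·[Y]_T = 2·(-1) + (-3) + 2·(0) − (-2) + 2·(-2) = -7
Net dimensions [M⁴ L T⁻⁷] ≠ [1] — not dimensionless.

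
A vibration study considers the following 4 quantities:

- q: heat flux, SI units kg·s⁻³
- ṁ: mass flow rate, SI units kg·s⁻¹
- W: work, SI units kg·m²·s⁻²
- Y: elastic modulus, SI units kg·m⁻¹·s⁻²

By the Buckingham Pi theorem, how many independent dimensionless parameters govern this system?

1

There are 4 variables and 3 base dimensions (M, L, T).
The dimension matrix has rank 3.
Independent dimensionless groups: 4 − 3 = 1.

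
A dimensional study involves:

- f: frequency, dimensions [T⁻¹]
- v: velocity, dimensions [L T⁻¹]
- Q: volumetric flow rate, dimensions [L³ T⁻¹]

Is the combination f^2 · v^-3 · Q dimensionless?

yes

Sum the exponent of each base dimension across the product:
  M: 2·[f]_M − 3·[v]_M + [Q]_M = 2·(0) − 3·(0) + (0) = 0
  L: 2·[f]_L − 3·[v]_L + [Q]_L = 2·(0) − 3·(1) + (3) = 0
  T: 2·[f]_T − 3·[v]_T + [Q]_T = 2·(-1) − 3·(-1) + (-1) = 0
  I: 2·[f]_I − 3·[v]_I + [Q]_I = 2·(0) − 3·(0) + (0) = 0
All base exponents vanish — dimensionless.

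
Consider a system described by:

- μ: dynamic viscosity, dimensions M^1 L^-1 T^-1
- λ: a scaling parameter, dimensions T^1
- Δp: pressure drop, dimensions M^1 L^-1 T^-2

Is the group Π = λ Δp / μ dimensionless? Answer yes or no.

yes

Sum the exponent of each base dimension across the product:
  M: −[μ]_M + [λ]_M + [Δp]_M = −(1) + (0) + (1) = 0
  L: −[μ]_L + [λ]_L + [Δp]_L = −(-1) + (0) + (-1) = 0
  T: −[μ]_T + [λ]_T + [Δp]_T = −(-1) + (1) + (-2) = 0
All base exponents vanish — dimensionless.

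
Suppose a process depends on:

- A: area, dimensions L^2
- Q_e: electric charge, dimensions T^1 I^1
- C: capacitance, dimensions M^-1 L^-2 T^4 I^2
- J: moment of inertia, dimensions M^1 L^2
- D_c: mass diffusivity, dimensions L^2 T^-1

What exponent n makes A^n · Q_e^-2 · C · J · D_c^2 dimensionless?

-2

Balance the L exponent: (2)·n from A, plus −2·(0) + (-2) + (2) + 2·(2) = 4 from the rest, must sum to zero.
2n + 4 = 0, so n = -2.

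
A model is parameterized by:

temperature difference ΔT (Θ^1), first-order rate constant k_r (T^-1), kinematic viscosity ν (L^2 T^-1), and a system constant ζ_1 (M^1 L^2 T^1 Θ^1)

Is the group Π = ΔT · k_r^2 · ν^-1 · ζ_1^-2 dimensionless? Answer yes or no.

Sum the exponent of each base dimension across the product:
  M: [ΔT]_M + 2·[k_r]_M − [ν]_M − 2·[ζ_1]_M = (0) + 2·(0) − (0) − 2·(1) = -2
  L: [ΔT]_L + 2·[k_r]_L − [ν]_L − 2·[ζ_1]_L = (0) + 2·(0) − (2) − 2·(2) = -6
  T: [ΔT]_T + 2·[k_r]_T − [ν]_T − 2·[ζ_1]_T = (0) + 2·(-1) − (-1) − 2·(1) = -3
  Θ: [ΔT]_Θ + 2·[k_r]_Θ − [ν]_Θ − 2·[ζ_1]_Θ = (1) + 2·(0) − (0) − 2·(1) = -1
Net dimensions [M⁻² L⁻⁶ T⁻³ Θ⁻¹] ≠ [1] — not dimensionless.

no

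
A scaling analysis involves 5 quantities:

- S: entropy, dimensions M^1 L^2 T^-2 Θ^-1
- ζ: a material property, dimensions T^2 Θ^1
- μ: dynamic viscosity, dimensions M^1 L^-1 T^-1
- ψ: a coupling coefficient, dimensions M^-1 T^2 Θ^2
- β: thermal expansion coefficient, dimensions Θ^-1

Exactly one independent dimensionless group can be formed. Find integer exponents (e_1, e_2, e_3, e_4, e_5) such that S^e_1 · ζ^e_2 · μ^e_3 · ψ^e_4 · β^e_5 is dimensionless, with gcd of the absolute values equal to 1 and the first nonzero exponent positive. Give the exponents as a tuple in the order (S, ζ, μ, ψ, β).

(1, -1, 2, 3, 4)

M: e_1·(1) + e_2·(0) + e_3·(1) + e_4·(-1) + e_5·(0) = 0
L: e_1·(2) + e_2·(0) + e_3·(-1) + e_4·(0) + e_5·(0) = 0
T: e_1·(-2) + e_2·(2) + e_3·(-1) + e_4·(2) + e_5·(0) = 0
Θ: e_1·(-1) + e_2·(1) + e_3·(0) + e_4·(2) + e_5·(-1) = 0
Solving this homogeneous linear system for the smallest-integer solution (first nonzero entry positive) gives (1, -1, 2, 3, 4).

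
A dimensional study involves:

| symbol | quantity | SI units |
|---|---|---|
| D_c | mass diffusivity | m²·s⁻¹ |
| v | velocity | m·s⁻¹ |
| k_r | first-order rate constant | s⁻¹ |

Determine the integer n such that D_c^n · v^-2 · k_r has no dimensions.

1

Balance the L exponent: (2)·n from D_c, plus −2·(1) + (0) = -2 from the rest, must sum to zero.
2n − 2 = 0, so n = 1.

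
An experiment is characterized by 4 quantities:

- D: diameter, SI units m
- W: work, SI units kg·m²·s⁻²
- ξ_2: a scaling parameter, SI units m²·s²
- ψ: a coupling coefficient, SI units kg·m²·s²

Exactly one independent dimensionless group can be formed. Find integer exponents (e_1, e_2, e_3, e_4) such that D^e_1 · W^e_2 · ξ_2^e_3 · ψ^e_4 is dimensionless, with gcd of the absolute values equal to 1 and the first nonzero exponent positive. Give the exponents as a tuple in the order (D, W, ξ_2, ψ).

(4, -1, -2, 1)

M: e_1·(0) + e_2·(1) + e_3·(0) + e_4·(1) = 0
L: e_1·(1) + e_2·(2) + e_3·(2) + e_4·(2) = 0
T: e_1·(0) + e_2·(-2) + e_3·(2) + e_4·(2) = 0
Solving this homogeneous linear system for the smallest-integer solution (first nonzero entry positive) gives (4, -1, -2, 1).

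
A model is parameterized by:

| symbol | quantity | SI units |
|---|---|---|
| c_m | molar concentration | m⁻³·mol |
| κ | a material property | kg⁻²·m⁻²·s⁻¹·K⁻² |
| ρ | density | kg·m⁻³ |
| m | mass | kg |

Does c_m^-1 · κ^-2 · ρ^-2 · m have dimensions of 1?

no

Sum the exponent of each base dimension across the product:
  M: −[c_m]_M − 2·[κ]_M − 2·[ρ]_M + [m]_M = −(0) − 2·(-2) − 2·(1) + (1) = 3
  L: −[c_m]_L − 2·[κ]_L − 2·[ρ]_L + [m]_L = −(-3) − 2·(-2) − 2·(-3) + (0) = 13
  T: −[c_m]_T − 2·[κ]_T − 2·[ρ]_T + [m]_T = −(0) − 2·(-1) − 2·(0) + (0) = 2
  Θ: −[c_m]_Θ − 2·[κ]_Θ − 2·[ρ]_Θ + [m]_Θ = −(0) − 2·(-2) − 2·(0) + (0) = 4
  N: −[c_m]_N − 2·[κ]_N − 2·[ρ]_N + [m]_N = −(1) − 2·(0) − 2·(0) + (0) = -1
Net dimensions [M³ L¹³ T² Θ⁴ N⁻¹] ≠ [1] — not dimensionless.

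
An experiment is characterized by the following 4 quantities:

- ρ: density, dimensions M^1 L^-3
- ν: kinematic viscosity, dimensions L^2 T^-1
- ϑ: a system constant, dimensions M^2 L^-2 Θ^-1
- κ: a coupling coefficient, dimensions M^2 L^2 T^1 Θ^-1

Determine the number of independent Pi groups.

There are 4 variables and 4 base dimensions (M, L, T, Θ).
The dimension matrix has rank 4.
Independent dimensionless groups: 4 − 4 = 0.

0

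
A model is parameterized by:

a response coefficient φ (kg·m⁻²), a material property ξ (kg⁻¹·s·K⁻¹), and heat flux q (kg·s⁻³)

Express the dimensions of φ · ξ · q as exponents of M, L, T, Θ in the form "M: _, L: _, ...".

M: 1, L: -2, T: -2, Θ: -1

Collect each base-dimension exponent across the product:
  M: (1) + (-1) + (1) = 1
  L: (-2) + (0) + (0) = -2
  T: (0) + (1) + (-3) = -2
  Θ: (0) + (-1) + (0) = -1
So the dimensions are [M L⁻² T⁻² Θ⁻¹].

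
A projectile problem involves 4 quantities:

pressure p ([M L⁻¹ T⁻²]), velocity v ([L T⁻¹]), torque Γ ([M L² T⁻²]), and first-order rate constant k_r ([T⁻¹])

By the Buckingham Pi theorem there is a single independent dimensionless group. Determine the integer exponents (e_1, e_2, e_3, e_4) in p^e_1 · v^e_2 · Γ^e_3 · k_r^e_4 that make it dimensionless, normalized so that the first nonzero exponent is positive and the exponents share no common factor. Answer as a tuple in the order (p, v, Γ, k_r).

(1, 3, -1, -3)

M: e_1·(1) + e_2·(0) + e_3·(1) + e_4·(0) = 0
L: e_1·(-1) + e_2·(1) + e_3·(2) + e_4·(0) = 0
T: e_1·(-2) + e_2·(-1) + e_3·(-2) + e_4·(-1) = 0
Solving this homogeneous linear system for the smallest-integer solution (first nonzero entry positive) gives (1, 3, -1, -3).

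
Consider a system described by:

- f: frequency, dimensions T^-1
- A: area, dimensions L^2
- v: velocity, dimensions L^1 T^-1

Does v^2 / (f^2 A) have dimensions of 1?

yes

Sum the exponent of each base dimension across the product:
  M: −2·[f]_M − [A]_M + 2·[v]_M = −2·(0) − (0) + 2·(0) = 0
  L: −2·[f]_L − [A]_L + 2·[v]_L = −2·(0) − (2) + 2·(1) = 0
  T: −2·[f]_T − [A]_T + 2·[v]_T = −2·(-1) − (0) + 2·(-1) = 0
All base exponents vanish — dimensionless.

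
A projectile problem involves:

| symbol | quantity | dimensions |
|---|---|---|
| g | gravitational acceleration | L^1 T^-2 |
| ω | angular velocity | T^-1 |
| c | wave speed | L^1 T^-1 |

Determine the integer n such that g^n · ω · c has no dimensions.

Balance the L exponent: (1)·n from g, plus (0) + (1) = 1 from the rest, must sum to zero.
n + 1 = 0, so n = -1.

-1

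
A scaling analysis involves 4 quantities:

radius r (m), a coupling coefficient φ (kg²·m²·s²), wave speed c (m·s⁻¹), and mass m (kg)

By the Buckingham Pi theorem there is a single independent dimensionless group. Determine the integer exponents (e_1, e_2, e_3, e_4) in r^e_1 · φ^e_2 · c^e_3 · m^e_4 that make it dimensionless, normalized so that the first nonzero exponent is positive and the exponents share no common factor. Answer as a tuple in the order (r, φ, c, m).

(4, -1, -2, 2)

M: e_1·(0) + e_2·(2) + e_3·(0) + e_4·(1) = 0
L: e_1·(1) + e_2·(2) + e_3·(1) + e_4·(0) = 0
T: e_1·(0) + e_2·(2) + e_3·(-1) + e_4·(0) = 0
Solving this homogeneous linear system for the smallest-integer solution (first nonzero entry positive) gives (4, -1, -2, 2).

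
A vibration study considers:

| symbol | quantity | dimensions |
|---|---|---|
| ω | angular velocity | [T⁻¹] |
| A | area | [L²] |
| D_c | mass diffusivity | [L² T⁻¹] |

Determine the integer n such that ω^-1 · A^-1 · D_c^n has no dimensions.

1

Balance the L exponent: (2)·n from D_c, plus −(0) − (2) = -2 from the rest, must sum to zero.
2n − 2 = 0, so n = 1.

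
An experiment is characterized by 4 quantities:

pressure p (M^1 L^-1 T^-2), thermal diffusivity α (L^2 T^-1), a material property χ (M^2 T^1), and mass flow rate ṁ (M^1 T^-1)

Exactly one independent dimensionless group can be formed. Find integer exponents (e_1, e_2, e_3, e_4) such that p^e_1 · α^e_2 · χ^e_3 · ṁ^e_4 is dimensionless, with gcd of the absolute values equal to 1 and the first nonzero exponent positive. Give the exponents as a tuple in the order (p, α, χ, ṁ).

(2, 1, 1, -4)

M: e_1·(1) + e_2·(0) + e_3·(2) + e_4·(1) = 0
L: e_1·(-1) + e_2·(2) + e_3·(0) + e_4·(0) = 0
T: e_1·(-2) + e_2·(-1) + e_3·(1) + e_4·(-1) = 0
Solving this homogeneous linear system for the smallest-integer solution (first nonzero entry positive) gives (2, 1, 1, -4).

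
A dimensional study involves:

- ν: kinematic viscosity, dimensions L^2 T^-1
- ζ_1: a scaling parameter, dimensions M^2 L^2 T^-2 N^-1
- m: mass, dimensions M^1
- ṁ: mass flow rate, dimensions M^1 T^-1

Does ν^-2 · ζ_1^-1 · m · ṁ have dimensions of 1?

Sum the exponent of each base dimension across the product:
  M: −2·[ν]_M − [ζ_1]_M + [m]_M + [ṁ]_M = −2·(0) − (2) + (1) + (1) = 0
  L: −2·[ν]_L − [ζ_1]_L + [m]_L + [ṁ]_L = −2·(2) − (2) + (0) + (0) = -6
  T: −2·[ν]_T − [ζ_1]_T + [m]_T + [ṁ]_T = −2·(-1) − (-2) + (0) + (-1) = 3
  N: −2·[ν]_N − [ζ_1]_N + [m]_N + [ṁ]_N = −2·(0) − (-1) + (0) + (0) = 1
Net dimensions [L⁻⁶ T³ N] ≠ [1] — not dimensionless.

no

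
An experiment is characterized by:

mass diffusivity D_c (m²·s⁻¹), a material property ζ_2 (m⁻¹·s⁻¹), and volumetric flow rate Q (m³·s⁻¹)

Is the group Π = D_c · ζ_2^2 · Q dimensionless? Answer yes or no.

Sum the exponent of each base dimension across the product:
  L: [D_c]_L + 2·[ζ_2]_L + [Q]_L = (2) + 2·(-1) + (3) = 3
  T: [D_c]_T + 2·[ζ_2]_T + [Q]_T = (-1) + 2·(-1) + (-1) = -4
Net dimensions [L³ T⁻⁴] ≠ [1] — not dimensionless.

no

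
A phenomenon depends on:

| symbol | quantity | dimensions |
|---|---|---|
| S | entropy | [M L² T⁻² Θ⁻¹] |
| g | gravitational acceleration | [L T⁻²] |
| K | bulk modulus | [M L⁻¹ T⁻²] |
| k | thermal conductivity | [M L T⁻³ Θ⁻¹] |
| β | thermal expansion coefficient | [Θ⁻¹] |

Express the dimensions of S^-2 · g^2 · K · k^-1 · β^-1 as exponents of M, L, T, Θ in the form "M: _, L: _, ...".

Collect each base-dimension exponent across the product:
  M: −2·(1) + 2·(0) + (1) − (1) − (0) = -2
  L: −2·(2) + 2·(1) + (-1) − (1) − (0) = -4
  T: −2·(-2) + 2·(-2) + (-2) − (-3) − (0) = 1
  Θ: −2·(-1) + 2·(0) + (0) − (-1) − (-1) = 4
So the dimensions are [M⁻² L⁻⁴ T Θ⁴].

M: -2, L: -4, T: 1, Θ: 4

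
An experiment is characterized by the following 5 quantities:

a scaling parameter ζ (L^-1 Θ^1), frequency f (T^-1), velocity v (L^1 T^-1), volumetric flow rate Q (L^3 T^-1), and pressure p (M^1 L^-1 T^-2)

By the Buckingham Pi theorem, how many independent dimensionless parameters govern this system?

There are 5 variables and 4 base dimensions (M, L, T, Θ).
The dimension matrix has rank 4.
Independent dimensionless groups: 5 − 4 = 1.

1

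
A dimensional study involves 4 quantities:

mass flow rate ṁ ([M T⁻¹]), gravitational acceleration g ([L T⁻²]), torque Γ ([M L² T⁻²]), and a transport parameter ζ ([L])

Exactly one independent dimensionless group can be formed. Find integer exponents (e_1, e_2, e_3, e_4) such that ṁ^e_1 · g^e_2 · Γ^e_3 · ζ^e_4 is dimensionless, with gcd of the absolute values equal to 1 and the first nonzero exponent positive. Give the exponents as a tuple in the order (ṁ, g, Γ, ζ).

(2, 1, -2, 3)

M: e_1·(1) + e_2·(0) + e_3·(1) + e_4·(0) = 0
L: e_1·(0) + e_2·(1) + e_3·(2) + e_4·(1) = 0
T: e_1·(-1) + e_2·(-2) + e_3·(-2) + e_4·(0) = 0
Solving this homogeneous linear system for the smallest-integer solution (first nonzero entry positive) gives (2, 1, -2, 3).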